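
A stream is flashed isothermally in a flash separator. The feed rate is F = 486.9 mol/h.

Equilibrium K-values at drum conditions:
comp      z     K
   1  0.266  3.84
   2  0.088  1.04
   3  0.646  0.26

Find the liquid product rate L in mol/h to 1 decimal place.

Let ψ = V/F and solve Σ zᵢ(Kᵢ−1)/(1+ψ(Kᵢ−1)) = 0.
Feasibility: ΣzᵢKᵢ = 1.281, Σzᵢ/Kᵢ = 2.639 — both > 1, two phases present.
Newton iteration, ψ⁰ = 0.5:
  ψ = 0.500: g = -0.4432, g' = -1.258 → ψ = 0.148
  ψ = 0.148: g = -0.0009, g' = -1.511 → ψ = 0.147
Converged at ψ = 0.147.
Then V = ψ·F = 0.1470·486.9 = 71.6 mol/h and L = F − V = 415.3 mol/h.

L = 415.3 mol/h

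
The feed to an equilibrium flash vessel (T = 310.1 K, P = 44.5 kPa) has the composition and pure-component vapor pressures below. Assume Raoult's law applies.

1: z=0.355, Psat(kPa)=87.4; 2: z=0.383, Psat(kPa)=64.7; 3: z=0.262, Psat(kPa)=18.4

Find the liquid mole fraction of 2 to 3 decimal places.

x_2 = 0.275

Raoult's law: Kᵢ = Pᵢˢᵃᵗ/P = Pᵢˢᵃᵗ/44.5.
  K_1 = 87.4/44.5 = 1.96404, K_2 = 64.7/44.5 = 1.45393, K_3 = 18.4/44.5 = 0.41348
Rachford–Rice: g(β) = Σ zᵢ(Kᵢ−1)/(1+β(Kᵢ−1)) = 0.
Feasibility: ΣzᵢKᵢ = 1.362, Σzᵢ/Kᵢ = 1.078 — both > 1, two phases present.
Newton iteration, β⁰ = 0.6:
  β = 0.600: g = 0.1164, g' = -0.396 → β = 0.894
  β = 0.894: g = -0.0156, g' = -0.533 → β = 0.865
  β = 0.865: g = -0.0004, g' = -0.510 → β = 0.864
Converged at β = 0.864.
Compositions from xᵢ = zᵢ/(1+β(Kᵢ−1)), yᵢ = Kᵢxᵢ:
  1: x = 0.194, y = 0.380
  2: x = 0.275, y = 0.400
  3: x = 0.531, y = 0.220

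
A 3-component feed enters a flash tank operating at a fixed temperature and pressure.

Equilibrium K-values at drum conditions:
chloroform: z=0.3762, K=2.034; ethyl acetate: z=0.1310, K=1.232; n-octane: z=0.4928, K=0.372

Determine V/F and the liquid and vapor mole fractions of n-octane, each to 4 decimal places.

Rachford–Rice: g(V/F) = Σ zᵢ(Kᵢ−1)/(1+V/F(Kᵢ−1)) = 0.
g(0) = ΣzᵢKᵢ − 1 = 0.1099 and g(1) = 1 − Σzᵢ/Kᵢ = -0.6160, so a root lies in (0, 1).
Newton–Raphson from V/F = 0.5:
  V/F = 0.5000: g = -0.16748, g' = -0.5934 → V/F = 0.2178
  V/F = 0.2178: g = -0.01208, g' = -0.5352 → V/F = 0.1952
Converged at V/F = 0.1952.
Compositions from xᵢ = zᵢ/(1+V/F(Kᵢ−1)), yᵢ = Kᵢxᵢ:
  chloroform: x = 0.3130, y = 0.6367
  ethyl acetate: x = 0.1253, y = 0.1544
  n-octane: x = 0.5617, y = 0.2089

V/F = 0.1952, x_n-octane = 0.5617, y_n-octane = 0.2089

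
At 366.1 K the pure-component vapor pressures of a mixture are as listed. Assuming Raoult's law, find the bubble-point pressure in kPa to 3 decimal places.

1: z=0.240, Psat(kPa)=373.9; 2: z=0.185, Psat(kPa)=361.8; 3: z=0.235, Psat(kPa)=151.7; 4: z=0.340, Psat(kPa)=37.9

Pbub = 205.204 kPa

At the bubble point ψ → 0, so ΣzᵢKᵢ = 1 with Kᵢ = Pᵢˢᵃᵗ/P ⇒ P = ΣzᵢPᵢˢᵃᵗ.
P = 0.240·373.9 + 0.185·361.8 + 0.235·151.7 + 0.340·37.9 = 205.204 kPa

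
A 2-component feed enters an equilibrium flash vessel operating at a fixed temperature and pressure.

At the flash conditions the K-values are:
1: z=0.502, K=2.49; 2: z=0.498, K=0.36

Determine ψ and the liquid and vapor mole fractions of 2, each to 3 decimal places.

ψ = 0.450, x_2 = 0.700, y_2 = 0.252

Let ψ = V/F and solve Σ zᵢ(Kᵢ−1)/(1+ψ(Kᵢ−1)) = 0.
Feasibility: ΣzᵢKᵢ = 1.429, Σzᵢ/Kᵢ = 1.585 — both > 1, two phases present.
Binary case is linear: z₁(K₁−1)(1+ψ(K₂−1)) + z₂(K₂−1)(1+ψ(K₁−1)) = 0
⇒ ψ = [z₁(K₁−1)+z₂(K₂−1)] / [−(K₁−1)(K₂−1)] = 0.4293/0.9536 = 0.450
Compositions from xᵢ = zᵢ/(1+ψ(Kᵢ−1)), yᵢ = Kᵢxᵢ:
  1: x = 0.300, y = 0.748
  2: x = 0.700, y = 0.252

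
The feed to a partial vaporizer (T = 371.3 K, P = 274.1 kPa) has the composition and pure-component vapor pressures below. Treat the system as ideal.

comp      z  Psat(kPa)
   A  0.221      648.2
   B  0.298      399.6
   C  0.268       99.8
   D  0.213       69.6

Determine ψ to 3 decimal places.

Raoult's law: Kᵢ = Pᵢˢᵃᵗ/P = Pᵢˢᵃᵗ/274.1.
  K_A = 648.2/274.1 = 2.36483, K_B = 399.6/274.1 = 1.45786, K_C = 99.8/274.1 = 0.36410, K_D = 69.6/274.1 = 0.25392
Let ψ = V/F and solve Σ zᵢ(Kᵢ−1)/(1+ψ(Kᵢ−1)) = 0.
Check two-phase: ΣzᵢKᵢ = 1.109 > 1 and Σzᵢ/Kᵢ = 1.873 > 1, so g(0) = 0.109 > 0 and g(1) = -0.873 < 0.
Iterate (Newton) starting at ψ = 0.5:
  ψ = 0.500: g = -0.2130, g' = -0.721 → ψ = 0.205
  ψ = 0.205: g = -0.0230, g' = -0.612 → ψ = 0.167
Converged at ψ = 0.167.

ψ = 0.167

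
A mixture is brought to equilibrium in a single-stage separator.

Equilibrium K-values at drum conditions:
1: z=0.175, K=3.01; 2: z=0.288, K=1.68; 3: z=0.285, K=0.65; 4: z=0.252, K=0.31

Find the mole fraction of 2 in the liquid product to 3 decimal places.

x_2 = 0.228

Material balance + equilibrium reduce to Σ zᵢ(Kᵢ−1)/(1+β(Kᵢ−1)) = 0.
Feasibility: ΣzᵢKᵢ = 1.274, Σzᵢ/Kᵢ = 1.481 — both > 1, two phases present.
Newton iteration, β⁰ = 0.5:
  β = 0.500: g = -0.0648, g' = -0.581 → β = 0.388
  β = 0.388: g = -0.0006, g' = -0.577 → β = 0.387
Converged at β = 0.387.
Compositions from xᵢ = zᵢ/(1+β(Kᵢ−1)), yᵢ = Kᵢxᵢ:
  1: x = 0.098, y = 0.296
  2: x = 0.228, y = 0.383
  3: x = 0.330, y = 0.214
  4: x = 0.344, y = 0.107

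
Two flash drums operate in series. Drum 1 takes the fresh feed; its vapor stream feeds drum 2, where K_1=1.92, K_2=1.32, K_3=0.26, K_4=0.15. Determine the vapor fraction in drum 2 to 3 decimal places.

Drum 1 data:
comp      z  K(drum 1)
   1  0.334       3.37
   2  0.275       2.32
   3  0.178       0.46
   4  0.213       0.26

Drum 1:
Rachford–Rice: g(ψ₁) = Σ zᵢ(Kᵢ−1)/(1+ψ₁(Kᵢ−1)) = 0.
Feasibility: ΣzᵢKᵢ = 1.901, Σzᵢ/Kᵢ = 1.424 — both > 1, two phases present.
Newton iteration, ψ₁⁰ = 0.5:
  ψ₁ = 0.500: g = 0.1991, g' = -0.958 → ψ₁ = 0.708
  ψ₁ = 0.708: g = -0.0033, g' = -1.040 → ψ₁ = 0.705
Converged at ψ₁ = 0.705.
Drum-1 compositions:
  1: x = 0.125, y = 0.422
  2: x = 0.142, y = 0.331
  3: x = 0.287, y = 0.132
  4: x = 0.445, y = 0.116
Drum-2 feed = drum-1 vapor: z₂ = (0.4216, 0.3305, 0.1322, 0.1157).
Drum 2:
Let ψ₂ = V/F and solve Σ zᵢ(Kᵢ−1)/(1+ψ₂(Kᵢ−1)) = 0.
Check two-phase: ΣzᵢKᵢ = 1.297 > 1 and Σzᵢ/Kᵢ = 1.750 > 1, so g(0) = 0.297 > 0 and g(1) = -0.750 < 0.
Iterate (Newton) starting at ψ₂ = 0.5:
  ψ₂ = 0.500: g = 0.0305, g' = -0.628 → ψ₂ = 0.549
  ψ₂ = 0.549: g = -0.0012, g' = -0.681 → ψ₂ = 0.547
Converged at ψ₂ = 0.547.
  1: x = 0.280, y = 0.539
  2: x = 0.281, y = 0.371
  3: x = 0.222, y = 0.058
  4: x = 0.216, y = 0.032

V/F (drum 2) = 0.547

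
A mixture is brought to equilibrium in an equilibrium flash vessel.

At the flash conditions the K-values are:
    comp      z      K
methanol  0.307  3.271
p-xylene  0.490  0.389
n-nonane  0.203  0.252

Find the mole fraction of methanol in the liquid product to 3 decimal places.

Let β = V/F and solve Σ zᵢ(Kᵢ−1)/(1+β(Kᵢ−1)) = 0.
g(0) = ΣzᵢKᵢ − 1 = 0.246 and g(1) = 1 − Σzᵢ/Kᵢ = -1.159, so a root lies in (0, 1).
Newton–Raphson from β = 0.5:
  β = 0.500: g = -0.3472, g' = -1.016 → β = 0.158
  β = 0.158: g = 0.0090, g' = -1.227 → β = 0.166
Converged at β = 0.166.
Compositions from xᵢ = zᵢ/(1+β(Kᵢ−1)), yᵢ = Kᵢxᵢ:
  methanol: x = 0.223, y = 0.730
  p-xylene: x = 0.545, y = 0.212
  n-nonane: x = 0.232, y = 0.058

x_methanol = 0.223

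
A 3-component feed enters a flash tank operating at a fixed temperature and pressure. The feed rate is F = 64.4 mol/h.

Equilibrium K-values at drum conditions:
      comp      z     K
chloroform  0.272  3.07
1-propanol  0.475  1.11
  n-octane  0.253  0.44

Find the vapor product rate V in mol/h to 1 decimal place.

V = 52.0 mol/h

Iterate (Newton) starting at ψ = 0.59:
  ψ = 0.590: g = 0.0909, g' = -0.418 → ψ = 0.807
  ψ = 0.807: g = 0.0001, g' = -0.433 → ψ = 0.808
Converged at ψ = 0.808.
Then V = ψ·F = 0.8078·64.4 = 52.0 mol/h and L = F − V = 12.4 mol/h.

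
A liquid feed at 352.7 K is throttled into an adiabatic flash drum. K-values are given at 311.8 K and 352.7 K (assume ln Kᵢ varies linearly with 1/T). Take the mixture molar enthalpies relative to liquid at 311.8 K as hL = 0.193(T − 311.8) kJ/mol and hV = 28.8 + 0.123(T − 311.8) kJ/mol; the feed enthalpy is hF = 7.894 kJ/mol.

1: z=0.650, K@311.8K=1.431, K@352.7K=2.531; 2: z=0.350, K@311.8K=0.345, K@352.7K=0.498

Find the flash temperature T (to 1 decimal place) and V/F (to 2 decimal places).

Adiabatic flash: solve Rachford–Rice at each trial T, then check hF = ψ·hV(T) + (1−ψ)·hL(T).
  T = 311.8 K: K = (1.431, 0.345), RR gives ψ = 0.180, H_out = 5.193 kJ/mol
  T = 352.7 K: K = (2.531, 0.498), RR gives ψ = 1.000, H_out = 33.831 kJ/mol
  T = 332.2 K: K = (1.935, 0.419), RR gives ψ = 0.745, H_out = 24.320 kJ/mol
  T = 322.0 K: K = (1.672, 0.381), RR gives ψ = 0.530, H_out = 16.856 kJ/mol
  T = 316.9 K: K = (1.549, 0.363), RR gives ψ = 0.383, H_out = 11.871 kJ/mol
  T = 314.4 K: K = (1.490, 0.354), RR gives ψ = 0.293, H_out = 8.879 kJ/mol
  T = 313.1 K: K = (1.461, 0.350), RR gives ψ = 0.239, H_out = 7.121 kJ/mol
Linear interpolation between T = 313.1 (H_out = 7.121) and T = 314.4 (H_out = 8.879) on hF = 7.894 gives T ≈ 313.7 K, at which ψ = 0.26.

T = 313.7 K, V/F = 0.26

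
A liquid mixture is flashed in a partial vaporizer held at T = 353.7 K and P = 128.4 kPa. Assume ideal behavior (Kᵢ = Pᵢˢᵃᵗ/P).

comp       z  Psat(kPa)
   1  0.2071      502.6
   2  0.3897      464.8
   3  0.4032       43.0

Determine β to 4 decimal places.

Raoult's law: Kᵢ = Pᵢˢᵃᵗ/P = Pᵢˢᵃᵗ/128.4.
  K_1 = 502.6/128.4 = 3.914330, K_2 = 464.8/128.4 = 3.619938, K_3 = 43.0/128.4 = 0.334891
Let β = V/F and solve Σ zᵢ(Kᵢ−1)/(1+β(Kᵢ−1)) = 0.
g(0) = ΣzᵢKᵢ − 1 = 1.3564 and g(1) = 1 − Σzᵢ/Kᵢ = -0.3645, so a root lies in (0, 1).
Iterate (Newton) starting at β = 0.38:
  β = 0.3800: g = 0.43915, g' = -1.3872 → β = 0.6966
  β = 0.6966: g = 0.06094, g' = -1.1460 → β = 0.7498
  β = 0.7498: g = -0.00099, g' = -1.1875 → β = 0.7489
Converged at β = 0.7489.

β = 0.7489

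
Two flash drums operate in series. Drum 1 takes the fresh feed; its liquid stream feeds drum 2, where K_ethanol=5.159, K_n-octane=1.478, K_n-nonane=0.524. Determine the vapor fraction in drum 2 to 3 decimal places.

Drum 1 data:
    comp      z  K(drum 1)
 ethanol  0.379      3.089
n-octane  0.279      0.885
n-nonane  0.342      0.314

V/F (drum 2) = 0.575

Drum 1:
Newton–Raphson from ψ₁ = 0.5:
  ψ₁ = 0.500: g = -0.0039, g' = -0.773 → ψ₁ = 0.495
Converged at ψ₁ = 0.495.
Drum-1 compositions:
  ethanol: x = 0.186, y = 0.576
  n-octane: x = 0.296, y = 0.262
  n-nonane: x = 0.518, y = 0.163
Drum-2 feed = drum-1 liquid: z₂ = (0.1863, 0.2958, 0.5178).
Drum 2:
Let ψ₂ = V/F and solve Σ zᵢ(Kᵢ−1)/(1+ψ₂(Kᵢ−1)) = 0.
g(0) = ΣzᵢKᵢ − 1 = 0.670 and g(1) = 1 − Σzᵢ/Kᵢ = -0.224, so a root lies in (0, 1).
Newton iteration, ψ₂⁰ = 0.58:
  ψ₂ = 0.580: g = -0.0027, g' = -0.542 → ψ₂ = 0.575
Converged at ψ₂ = 0.575.
  ethanol: x = 0.055, y = 0.283
  n-octane: x = 0.232, y = 0.343
  n-nonane: x = 0.713, y = 0.374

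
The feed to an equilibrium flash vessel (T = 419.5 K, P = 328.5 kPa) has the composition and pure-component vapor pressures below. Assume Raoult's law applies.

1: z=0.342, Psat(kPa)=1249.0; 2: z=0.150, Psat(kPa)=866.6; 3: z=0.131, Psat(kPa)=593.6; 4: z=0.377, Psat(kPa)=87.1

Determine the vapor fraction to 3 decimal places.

Raoult's law: Kᵢ = Pᵢˢᵃᵗ/P = Pᵢˢᵃᵗ/328.5.
  K_1 = 1249.0/328.5 = 3.80213, K_2 = 866.6/328.5 = 2.63805, K_3 = 593.6/328.5 = 1.80700, K_4 = 87.1/328.5 = 0.26514
Iterate (Newton) starting at ψ = 0.53:
  ψ = 0.530: g = 0.1374, g' = -1.138 → ψ = 0.651
  ψ = 0.651: g = -0.0033, g' = -1.216 → ψ = 0.648
Converged at ψ = 0.648.

ψ = 0.648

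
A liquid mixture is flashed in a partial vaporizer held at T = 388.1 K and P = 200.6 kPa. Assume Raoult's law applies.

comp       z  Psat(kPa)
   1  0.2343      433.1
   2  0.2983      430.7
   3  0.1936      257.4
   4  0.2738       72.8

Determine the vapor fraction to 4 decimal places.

ψ = 0.8124

Raoult's law: Kᵢ = Pᵢˢᵃᵗ/P = Pᵢˢᵃᵗ/200.6.
  K_1 = 433.1/200.6 = 2.159023, K_2 = 430.7/200.6 = 2.147059, K_3 = 257.4/200.6 = 1.283151, K_4 = 72.8/200.6 = 0.362911
Newton iteration, ψ⁰ = 0.45:
  ψ = 0.4500: g = 0.20823, g' = -0.5373 → ψ = 0.8375
  ψ = 0.8375: g = -0.01738, g' = -0.7041 → ψ = 0.8129
  ψ = 0.8129: g = -0.00034, g' = -0.6769 → ψ = 0.8124
Converged at ψ = 0.8124.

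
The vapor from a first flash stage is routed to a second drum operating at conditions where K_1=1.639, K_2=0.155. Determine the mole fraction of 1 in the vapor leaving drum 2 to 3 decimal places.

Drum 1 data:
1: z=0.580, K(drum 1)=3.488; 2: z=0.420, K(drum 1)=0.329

y_1 (drum 2) = 0.933

Drum 1:
Material balance + equilibrium reduce to Σ zᵢ(Kᵢ−1)/(1+ψ₁(Kᵢ−1)) = 0.
Feasibility: ΣzᵢKᵢ = 2.161, Σzᵢ/Kᵢ = 1.443 — both > 1, two phases present.
Binary case is linear: z₁(K₁−1)(1+ψ₁(K₂−1)) + z₂(K₂−1)(1+ψ₁(K₁−1)) = 0
⇒ ψ₁ = [z₁(K₁−1)+z₂(K₂−1)] / [−(K₁−1)(K₂−1)] = 1.1612/1.6694 = 0.696
Drum-1 compositions:
  1: x = 0.212, y = 0.741
  2: x = 0.788, y = 0.259
Drum-2 feed = drum-1 vapor: z₂ = (0.7409, 0.2591).
Drum 2:
Material balance + equilibrium reduce to Σ zᵢ(Kᵢ−1)/(1+ψ₂(Kᵢ−1)) = 0.
g(0) = ΣzᵢKᵢ − 1 = 0.254 and g(1) = 1 − Σzᵢ/Kᵢ = -1.124, so a root lies in (0, 1).
Iterate (Newton) starting at ψ₂ = 0.52:
  ψ₂ = 0.520: g = -0.0352, g' = -0.759 → ψ₂ = 0.474
  ψ₂ = 0.474: g = -0.0016, g' = -0.693 → ψ₂ = 0.471
Converged at ψ₂ = 0.471.
  1: x = 0.569, y = 0.933
  2: x = 0.431, y = 0.067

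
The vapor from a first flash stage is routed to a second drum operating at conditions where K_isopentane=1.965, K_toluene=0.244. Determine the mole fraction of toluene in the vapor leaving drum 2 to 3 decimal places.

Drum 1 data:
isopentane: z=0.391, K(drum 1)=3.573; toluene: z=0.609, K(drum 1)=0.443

y_toluene (drum 2) = 0.137

Drum 1:
Binary case is linear: z₁(K₁−1)(1+ψ₁(K₂−1)) + z₂(K₂−1)(1+ψ₁(K₁−1)) = 0
⇒ ψ₁ = [z₁(K₁−1)+z₂(K₂−1)] / [−(K₁−1)(K₂−1)] = 0.6668/1.4332 = 0.465
Drum-1 compositions:
  isopentane: x = 0.178, y = 0.636
  toluene: x = 0.822, y = 0.364
Drum-2 feed = drum-1 vapor: z₂ = (0.6358, 0.3642).
Drum 2:
Let ψ₂ = V/F and solve Σ zᵢ(Kᵢ−1)/(1+ψ₂(Kᵢ−1)) = 0.
Feasibility: ΣzᵢKᵢ = 1.338, Σzᵢ/Kᵢ = 1.816 — both > 1, two phases present.
Binary case is linear: z₁(K₁−1)(1+ψ₂(K₂−1)) + z₂(K₂−1)(1+ψ₂(K₁−1)) = 0
⇒ ψ₂ = [z₁(K₁−1)+z₂(K₂−1)] / [−(K₁−1)(K₂−1)] = 0.3383/0.7295 = 0.464
  isopentane: x = 0.439, y = 0.863
  toluene: x = 0.561, y = 0.137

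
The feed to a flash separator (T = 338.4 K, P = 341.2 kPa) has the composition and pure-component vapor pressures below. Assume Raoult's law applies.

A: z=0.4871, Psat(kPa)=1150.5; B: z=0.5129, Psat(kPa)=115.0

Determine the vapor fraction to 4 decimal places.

ψ = 0.5185

Raoult's law: Kᵢ = Pᵢˢᵃᵗ/P = Pᵢˢᵃᵗ/341.2.
  K_A = 1150.5/341.2 = 3.371923, K_B = 115.0/341.2 = 0.337046
Newton iteration, ψ⁰ = 0.5:
  ψ = 0.5000: g = 0.01991, g' = -1.0779 → ψ = 0.5185
Converged at ψ = 0.5185.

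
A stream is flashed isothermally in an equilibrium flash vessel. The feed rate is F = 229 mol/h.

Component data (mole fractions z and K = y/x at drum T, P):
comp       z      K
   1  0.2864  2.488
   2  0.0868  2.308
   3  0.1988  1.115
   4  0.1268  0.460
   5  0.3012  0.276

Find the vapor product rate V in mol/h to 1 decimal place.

Newton iteration, ψ⁰ = 0.5:
  ψ = 0.5000: g = -0.10098, g' = -0.7224 → ψ = 0.3602
  ψ = 0.3602: g = -0.00344, g' = -0.6857 → ψ = 0.3552
Converged at ψ = 0.3552.
Then V = ψ·F = 0.3552·229 = 81.3 mol/h and L = F − V = 147.7 mol/h.

V = 81.3 mol/h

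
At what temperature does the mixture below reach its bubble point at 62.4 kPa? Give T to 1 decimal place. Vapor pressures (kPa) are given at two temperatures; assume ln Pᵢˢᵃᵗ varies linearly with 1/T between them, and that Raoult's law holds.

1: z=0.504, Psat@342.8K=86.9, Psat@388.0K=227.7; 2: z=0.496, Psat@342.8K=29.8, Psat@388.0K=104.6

T = 345.2 K

Bubble-point temperature: ΣzᵢPᵢˢᵃᵗ(T) = P. Interpolate ln Pᵢˢᵃᵗ = aᵢ + bᵢ/T.
  T = 342.8 K: ΣzᵢPᵢˢᵃᵗ = 58.58 kPa
  T = 388.0 K: ΣzᵢPᵢˢᵃᵗ = 166.64 kPa
  T = 365.4 K: ΣzᵢPᵢˢᵃᵗ = 101.83 kPa
  T = 354.1 K: ΣzᵢPᵢˢᵃᵗ = 77.87 kPa
  T = 348.5 K: ΣzᵢPᵢˢᵃᵗ = 67.77 kPa
  T = 345.6 K: ΣzᵢPᵢˢᵃᵗ = 62.96 kPa
Interpolating between 342.8 K and 345.6 K gives T ≈ 345.2 K.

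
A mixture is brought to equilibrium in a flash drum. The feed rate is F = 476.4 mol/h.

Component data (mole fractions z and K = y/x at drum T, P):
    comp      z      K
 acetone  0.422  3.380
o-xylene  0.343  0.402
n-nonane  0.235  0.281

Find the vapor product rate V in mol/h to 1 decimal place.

Newton iteration, β⁰ = 0.5:
  β = 0.500: g = -0.0978, g' = -1.044 → β = 0.406
  β = 0.406: g = 0.0009, g' = -1.074 → β = 0.407
Converged at β = 0.407.
Then V = β·F = 0.4072·476.4 = 194.0 mol/h and L = F − V = 282.4 mol/h.

V = 194.0 mol/h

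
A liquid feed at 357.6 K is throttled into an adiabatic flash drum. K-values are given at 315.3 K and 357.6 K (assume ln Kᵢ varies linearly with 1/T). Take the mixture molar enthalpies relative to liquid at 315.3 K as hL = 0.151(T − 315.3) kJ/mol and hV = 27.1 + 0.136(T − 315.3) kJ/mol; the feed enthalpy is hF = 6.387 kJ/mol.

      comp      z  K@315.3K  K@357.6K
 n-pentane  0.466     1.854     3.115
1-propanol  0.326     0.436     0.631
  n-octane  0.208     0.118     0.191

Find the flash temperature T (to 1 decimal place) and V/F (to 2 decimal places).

T = 323.1 K, V/F = 0.19

Adiabatic flash: solve Rachford–Rice at each trial T, then check hF = ψ·hV(T) + (1−ψ)·hL(T).
  T = 315.3 K: K = (1.854, 0.436, 0.118), RR gives ψ = 0.051, H_out = 1.380 kJ/mol
  T = 357.6 K: K = (3.115, 0.631, 0.191), RR gives ψ = 0.552, H_out = 20.985 kJ/mol
  T = 336.5 K: K = (2.444, 0.531, 0.153), RR gives ψ = 0.366, H_out = 13.006 kJ/mol
  T = 325.9 K: K = (2.138, 0.483, 0.135), RR gives ψ = 0.236, H_out = 7.953 kJ/mol
  T = 320.6 K: K = (1.993, 0.459, 0.126), RR gives ψ = 0.153, H_out = 4.928 kJ/mol
  T = 323.2 K: K = (2.064, 0.471, 0.130), RR gives ψ = 0.195, H_out = 6.466 kJ/mol
  T = 321.9 K: K = (2.028, 0.465, 0.128), RR gives ψ = 0.175, H_out = 5.711 kJ/mol
Linear interpolation between T = 321.9 (H_out = 5.711) and T = 323.2 (H_out = 6.466) on hF = 6.387 gives T ≈ 323.1 K, at which ψ = 0.19.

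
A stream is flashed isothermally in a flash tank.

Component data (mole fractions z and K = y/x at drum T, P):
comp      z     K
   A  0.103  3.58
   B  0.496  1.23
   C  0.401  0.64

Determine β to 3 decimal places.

Material balance + equilibrium reduce to Σ zᵢ(Kᵢ−1)/(1+β(Kᵢ−1)) = 0.
Check two-phase: ΣzᵢKᵢ = 1.235 > 1 and Σzᵢ/Kᵢ = 1.059 > 1, so g(0) = 0.235 > 0 and g(1) = -0.059 < 0.
Newton iteration, β⁰ = 0.55:
  β = 0.550: g = 0.0311, g' = -0.219 → β = 0.692
  β = 0.692: g = 0.0015, g' = -0.200 → β = 0.700
Converged at β = 0.700.

β = 0.700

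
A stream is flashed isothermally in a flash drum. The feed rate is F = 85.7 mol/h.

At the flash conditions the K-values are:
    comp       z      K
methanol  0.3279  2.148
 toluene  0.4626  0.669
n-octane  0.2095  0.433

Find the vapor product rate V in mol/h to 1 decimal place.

Let ψ = V/F and solve Σ zᵢ(Kᵢ−1)/(1+ψ(Kᵢ−1)) = 0.
g(0) = ΣzᵢKᵢ − 1 = 0.1045 and g(1) = 1 − Σzᵢ/Kᵢ = -0.3280, so a root lies in (0, 1).
Newton iteration, ψ⁰ = 0.5:
  ψ = 0.5000: g = -0.11012, g' = -0.3784 → ψ = 0.2090
  ψ = 0.2090: g = 0.00434, g' = -0.4263 → ψ = 0.2192
Converged at ψ = 0.2192.
Then V = ψ·F = 0.2192·85.7 = 18.8 mol/h and L = F − V = 66.9 mol/h.

V = 18.8 mol/h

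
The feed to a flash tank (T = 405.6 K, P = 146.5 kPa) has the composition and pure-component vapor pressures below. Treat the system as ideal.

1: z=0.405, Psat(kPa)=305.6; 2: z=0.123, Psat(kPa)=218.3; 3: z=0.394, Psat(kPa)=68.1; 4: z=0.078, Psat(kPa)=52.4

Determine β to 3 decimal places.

Raoult's law: Kᵢ = Pᵢˢᵃᵗ/P = Pᵢˢᵃᵗ/146.5.
  K_1 = 305.6/146.5 = 2.08601, K_2 = 218.3/146.5 = 1.49010, K_3 = 68.1/146.5 = 0.46485, K_4 = 52.4/146.5 = 0.35768
Rachford–Rice: g(β) = Σ zᵢ(Kᵢ−1)/(1+β(Kᵢ−1)) = 0.
g(0) = ΣzᵢKᵢ − 1 = 0.239 and g(1) = 1 − Σzᵢ/Kᵢ = -0.342, so a root lies in (0, 1).
Newton–Raphson from β = 0.33:
  β = 0.330: g = 0.0560, g' = -0.499 → β = 0.442
  β = 0.442: g = 0.0004, g' = -0.494 → β = 0.443
Converged at β = 0.443.

β = 0.443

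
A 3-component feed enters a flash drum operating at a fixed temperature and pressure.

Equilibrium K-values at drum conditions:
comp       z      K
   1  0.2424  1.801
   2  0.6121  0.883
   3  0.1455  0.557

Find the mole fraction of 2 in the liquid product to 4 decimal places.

Let ψ = V/F and solve Σ zᵢ(Kᵢ−1)/(1+ψ(Kᵢ−1)) = 0.
g(0) = ΣzᵢKᵢ − 1 = 0.0581 and g(1) = 1 − Σzᵢ/Kᵢ = -0.0890, so a root lies in (0, 1).
Newton–Raphson from ψ = 0.5:
  ψ = 0.5000: g = -0.02022, g' = -0.1359 → ψ = 0.3511
  ψ = 0.3511: g = 0.00053, g' = -0.1439 → ψ = 0.3548
Converged at ψ = 0.3548.
Compositions from xᵢ = zᵢ/(1+ψ(Kᵢ−1)), yᵢ = Kᵢxᵢ:
  1: x = 0.1888, y = 0.3400
  2: x = 0.6386, y = 0.5639
  3: x = 0.1726, y = 0.0962

x_2 = 0.6386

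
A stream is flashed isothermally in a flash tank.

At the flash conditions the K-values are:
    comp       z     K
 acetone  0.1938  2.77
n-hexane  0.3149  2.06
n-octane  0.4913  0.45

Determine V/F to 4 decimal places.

Rachford–Rice: g(V/F) = Σ zᵢ(Kᵢ−1)/(1+V/F(Kᵢ−1)) = 0.
g(0) = ΣzᵢKᵢ − 1 = 0.4066 and g(1) = 1 − Σzᵢ/Kᵢ = -0.3146, so a root lies in (0, 1).
Iterate (Newton) starting at V/F = 0.5:
  V/F = 0.5000: g = 0.02743, g' = -0.6048 → V/F = 0.5454
  V/F = 0.5454: g = 0.00007, g' = -0.6025 → V/F = 0.5455
Converged at V/F = 0.5455.

V/F = 0.5455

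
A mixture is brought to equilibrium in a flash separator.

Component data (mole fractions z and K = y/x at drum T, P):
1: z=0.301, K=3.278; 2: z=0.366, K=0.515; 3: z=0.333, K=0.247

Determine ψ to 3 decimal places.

Material balance + equilibrium reduce to Σ zᵢ(Kᵢ−1)/(1+ψ(Kᵢ−1)) = 0.
g(0) = ΣzᵢKᵢ − 1 = 0.257 and g(1) = 1 − Σzᵢ/Kᵢ = -1.151, so a root lies in (0, 1).
Newton–Raphson from ψ = 0.43:
  ψ = 0.430: g = -0.2487, g' = -0.949 → ψ = 0.168
  ψ = 0.168: g = 0.0157, g' = -1.167 → ψ = 0.181
  ψ = 0.181: g = 0.0002, g' = -1.139 → ψ = 0.182
Converged at ψ = 0.182.

ψ = 0.182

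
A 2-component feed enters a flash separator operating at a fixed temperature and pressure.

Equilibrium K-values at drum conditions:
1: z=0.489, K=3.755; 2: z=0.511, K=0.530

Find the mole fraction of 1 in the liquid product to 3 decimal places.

Binary case is linear: z₁(K₁−1)(1+β(K₂−1)) + z₂(K₂−1)(1+β(K₁−1)) = 0
⇒ β = [z₁(K₁−1)+z₂(K₂−1)] / [−(K₁−1)(K₂−1)] = 1.1070/1.2948 = 0.855
Compositions from xᵢ = zᵢ/(1+β(Kᵢ−1)), yᵢ = Kᵢxᵢ:
  1: x = 0.146, y = 0.547
  2: x = 0.854, y = 0.453

x_1 = 0.146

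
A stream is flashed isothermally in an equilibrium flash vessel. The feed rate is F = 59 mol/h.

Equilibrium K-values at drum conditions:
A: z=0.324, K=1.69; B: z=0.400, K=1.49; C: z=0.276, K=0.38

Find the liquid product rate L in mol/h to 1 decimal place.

Rachford–Rice: g(ψ) = Σ zᵢ(Kᵢ−1)/(1+ψ(Kᵢ−1)) = 0.
Check two-phase: ΣzᵢKᵢ = 1.248 > 1 and Σzᵢ/Kᵢ = 1.186 > 1, so g(0) = 0.248 > 0 and g(1) = -0.186 < 0.
Newton–Raphson from ψ = 0.5:
  ψ = 0.500: g = 0.0756, g' = -0.370 → ψ = 0.704
  ψ = 0.704: g = -0.0077, g' = -0.457 → ψ = 0.688
  ψ = 0.688: g = -0.0001, g' = -0.447 → ψ = 0.687
Converged at ψ = 0.687.
Then V = ψ·F = 0.6875·59 = 40.6 mol/h and L = F − V = 18.4 mol/h.

L = 18.4 mol/h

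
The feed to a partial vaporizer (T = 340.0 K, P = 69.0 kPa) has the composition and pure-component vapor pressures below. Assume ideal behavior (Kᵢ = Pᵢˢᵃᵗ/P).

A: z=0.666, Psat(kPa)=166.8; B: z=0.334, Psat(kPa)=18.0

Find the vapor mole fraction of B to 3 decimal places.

y_B = 0.171

Raoult's law: Kᵢ = Pᵢˢᵃᵗ/P = Pᵢˢᵃᵗ/69.0.
  K_A = 166.8/69.0 = 2.41739, K_B = 18.0/69.0 = 0.26087
Rachford–Rice: g(ψ) = Σ zᵢ(Kᵢ−1)/(1+ψ(Kᵢ−1)) = 0.
Check two-phase: ΣzᵢKᵢ = 1.697 > 1 and Σzᵢ/Kᵢ = 1.556 > 1, so g(0) = 0.697 > 0 and g(1) = -0.556 < 0.
Binary case is linear: z₁(K₁−1)(1+ψ(K₂−1)) + z₂(K₂−1)(1+ψ(K₁−1)) = 0
⇒ ψ = [z₁(K₁−1)+z₂(K₂−1)] / [−(K₁−1)(K₂−1)] = 0.6971/1.0476 = 0.665
Compositions from xᵢ = zᵢ/(1+ψ(Kᵢ−1)), yᵢ = Kᵢxᵢ:
  A: x = 0.343, y = 0.829
  B: x = 0.657, y = 0.171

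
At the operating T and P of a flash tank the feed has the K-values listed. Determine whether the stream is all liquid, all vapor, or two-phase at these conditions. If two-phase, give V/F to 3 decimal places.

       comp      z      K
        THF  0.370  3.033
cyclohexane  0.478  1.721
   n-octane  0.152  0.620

all vapor

ΣzᵢKᵢ = 2.039; Σzᵢ/Kᵢ = 0.645.
Since Σzᵢ/Kᵢ < 1 the mixture is above its dew point — single vapor phase.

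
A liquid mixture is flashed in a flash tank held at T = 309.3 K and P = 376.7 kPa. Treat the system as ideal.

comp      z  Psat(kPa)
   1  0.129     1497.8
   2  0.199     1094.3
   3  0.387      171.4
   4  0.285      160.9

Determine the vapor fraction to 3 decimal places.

ψ = 0.294

Raoult's law: Kᵢ = Pᵢˢᵃᵗ/P = Pᵢˢᵃᵗ/376.7.
  K_1 = 1497.8/376.7 = 3.97611, K_2 = 1094.3/376.7 = 2.90496, K_3 = 171.4/376.7 = 0.45500, K_4 = 160.9/376.7 = 0.42713
Let ψ = V/F and solve Σ zᵢ(Kᵢ−1)/(1+ψ(Kᵢ−1)) = 0.
Feasibility: ΣzᵢKᵢ = 1.389, Σzᵢ/Kᵢ = 1.619 — both > 1, two phases present.
Iterate (Newton) starting at ψ = 0.64:
  ψ = 0.640: g = -0.2787, g' = -0.786 → ψ = 0.286
  ψ = 0.286: g = 0.0081, g' = -0.932 → ψ = 0.294
Converged at ψ = 0.294.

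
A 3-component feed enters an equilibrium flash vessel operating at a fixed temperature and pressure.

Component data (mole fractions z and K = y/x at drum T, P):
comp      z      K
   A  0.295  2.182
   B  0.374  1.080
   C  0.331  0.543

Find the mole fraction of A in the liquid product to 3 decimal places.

x_A = 0.163

Iterate (Newton) starting at ψ = 0.31:
  ψ = 0.310: g = 0.1081, g' = -0.317 → ψ = 0.651
  ψ = 0.651: g = 0.0101, g' = -0.274 → ψ = 0.688
Converged at ψ = 0.688.
Compositions from xᵢ = zᵢ/(1+ψ(Kᵢ−1)), yᵢ = Kᵢxᵢ:
  A: x = 0.163, y = 0.355
  B: x = 0.354, y = 0.383
  C: x = 0.483, y = 0.262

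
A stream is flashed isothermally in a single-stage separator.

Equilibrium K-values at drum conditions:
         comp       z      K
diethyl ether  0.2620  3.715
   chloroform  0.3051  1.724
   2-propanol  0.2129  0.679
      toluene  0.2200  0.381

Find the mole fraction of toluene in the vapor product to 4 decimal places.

Material balance + equilibrium reduce to Σ zᵢ(Kᵢ−1)/(1+V/F(Kᵢ−1)) = 0.
Feasibility: ΣzᵢKᵢ = 1.7277, Σzᵢ/Kᵢ = 1.1385 — both > 1, two phases present.
Newton iteration, V/F⁰ = 0.5:
  V/F = 0.5000: g = 0.18529, g' = -0.6416 → V/F = 0.7888
  V/F = 0.7888: g = 0.00941, g' = -0.6217 → V/F = 0.8039
  V/F = 0.8039: g = -0.00005, g' = -0.6284 → V/F = 0.8038
Converged at V/F = 0.8038.
Compositions from xᵢ = zᵢ/(1+V/F(Kᵢ−1)), yᵢ = Kᵢxᵢ:
  diethyl ether: x = 0.0823, y = 0.3058
  chloroform: x = 0.1929, y = 0.3325
  2-propanol: x = 0.2869, y = 0.1948
  toluene: x = 0.4379, y = 0.1668

y_toluene = 0.1668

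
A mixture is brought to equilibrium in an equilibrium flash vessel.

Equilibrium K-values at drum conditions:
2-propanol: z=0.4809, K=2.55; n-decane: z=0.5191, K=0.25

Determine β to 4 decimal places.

Material balance + equilibrium reduce to Σ zᵢ(Kᵢ−1)/(1+β(Kᵢ−1)) = 0.
Check two-phase: ΣzᵢKᵢ = 1.3561 > 1 and Σzᵢ/Kᵢ = 2.2650 > 1, so g(0) = 0.3561 > 0 and g(1) = -1.2650 < 0.
Binary case is linear: z₁(K₁−1)(1+β(K₂−1)) + z₂(K₂−1)(1+β(K₁−1)) = 0
⇒ β = [z₁(K₁−1)+z₂(K₂−1)] / [−(K₁−1)(K₂−1)] = 0.35607/1.16250 = 0.3063

β = 0.3063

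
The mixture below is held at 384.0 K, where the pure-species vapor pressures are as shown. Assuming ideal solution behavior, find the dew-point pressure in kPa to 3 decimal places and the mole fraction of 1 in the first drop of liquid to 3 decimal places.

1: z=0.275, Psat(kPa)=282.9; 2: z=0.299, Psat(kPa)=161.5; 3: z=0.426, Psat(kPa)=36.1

At the dew point ψ → 1, so Σzᵢ/Kᵢ = 1 with Kᵢ = Pᵢˢᵃᵗ/P ⇒ 1/P = Σzᵢ/Pᵢˢᵃᵗ.
1/P = 0.275/282.9 + 0.299/161.5 + 0.426/36.1 = 0.014624 ⇒ P = 68.381 kPa
xᵢ = zᵢP/Pᵢˢᵃᵗ ⇒ x_1 = 0.275·68.381/282.9 = 0.066

Pdew = 68.381 kPa, x_1 = 0.066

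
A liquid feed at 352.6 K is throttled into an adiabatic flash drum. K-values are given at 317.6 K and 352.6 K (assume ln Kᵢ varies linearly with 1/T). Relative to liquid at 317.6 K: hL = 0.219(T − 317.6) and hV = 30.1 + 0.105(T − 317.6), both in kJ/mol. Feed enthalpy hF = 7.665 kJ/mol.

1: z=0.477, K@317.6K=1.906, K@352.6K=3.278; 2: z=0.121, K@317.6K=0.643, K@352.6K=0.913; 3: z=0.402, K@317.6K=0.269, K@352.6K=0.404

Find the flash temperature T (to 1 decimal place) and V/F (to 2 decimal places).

T = 320.9 K, V/F = 0.23

Adiabatic flash: solve Rachford–Rice at each trial T, then check hF = ψ·hV(T) + (1−ψ)·hL(T).
  T = 317.6 K: K = (1.906, 0.643, 0.269), RR gives ψ = 0.158, H_out = 4.757 kJ/mol
  T = 352.6 K: K = (3.278, 0.913, 0.404), RR gives ψ = 0.696, H_out = 25.825 kJ/mol
  T = 335.1 K: K = (2.535, 0.773, 0.333), RR gives ψ = 0.476, H_out = 17.197 kJ/mol
  T = 326.4 K: K = (2.208, 0.707, 0.300), RR gives ψ = 0.340, H_out = 11.829 kJ/mol
  T = 322.0 K: K = (2.054, 0.675, 0.284), RR gives ψ = 0.257, H_out = 8.576 kJ/mol
  T = 319.8 K: K = (1.979, 0.659, 0.277), RR gives ψ = 0.210, H_out = 6.751 kJ/mol
Linear interpolation between T = 319.8 (H_out = 6.751) and T = 322.0 (H_out = 8.576) on hF = 7.665 gives T ≈ 320.9 K, at which ψ = 0.23.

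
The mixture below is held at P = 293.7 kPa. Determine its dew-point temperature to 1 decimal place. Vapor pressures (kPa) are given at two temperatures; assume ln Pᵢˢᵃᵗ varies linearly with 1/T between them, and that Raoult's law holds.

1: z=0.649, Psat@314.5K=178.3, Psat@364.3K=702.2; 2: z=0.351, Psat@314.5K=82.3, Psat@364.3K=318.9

T = 343.5 K

Dew-point temperature: Σzᵢ·P/Pᵢˢᵃᵗ(T) = 1. Interpolate ln Pᵢˢᵃᵗ = aᵢ + bᵢ/T.
  T = 314.5 K: ΣzᵢP/Pᵢˢᵃᵗ = 2.3216
  T = 364.3 K: ΣzᵢP/Pᵢˢᵃᵗ = 0.5947
  T = 339.4 K: ΣzᵢP/Pᵢˢᵃᵗ = 1.1178
  T = 351.9 K: ΣzᵢP/Pᵢˢᵃᵗ = 0.8052
  T = 345.6 K: ΣzᵢP/Pᵢˢᵃᵗ = 0.9472
  T = 342.5 K: ΣzᵢP/Pᵢˢᵃᵗ = 1.0282
  T = 344.1 K: ΣzᵢP/Pᵢˢᵃᵗ = 0.9853
  T = 343.3 K: ΣzᵢP/Pᵢˢᵃᵗ = 1.0065
Interpolating between 343.3 K and 344.1 K gives T ≈ 343.5 K.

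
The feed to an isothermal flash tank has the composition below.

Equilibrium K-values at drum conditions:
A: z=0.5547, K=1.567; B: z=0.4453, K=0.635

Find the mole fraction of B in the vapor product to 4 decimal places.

y_B = 0.3863

Let ψ = V/F and solve Σ zᵢ(Kᵢ−1)/(1+ψ(Kᵢ−1)) = 0.
Feasibility: ΣzᵢKᵢ = 1.1520, Σzᵢ/Kᵢ = 1.0552 — both > 1, two phases present.
Newton iteration, ψ⁰ = 0.38:
  ψ = 0.3800: g = 0.07005, g' = -0.2007 → ψ = 0.7291
  ψ = 0.7291: g = 0.00105, g' = -0.1994 → ψ = 0.7344
Converged at ψ = 0.7344.
Compositions from xᵢ = zᵢ/(1+ψ(Kᵢ−1)), yᵢ = Kᵢxᵢ:
  A: x = 0.3916, y = 0.6137
  B: x = 0.6084, y = 0.3863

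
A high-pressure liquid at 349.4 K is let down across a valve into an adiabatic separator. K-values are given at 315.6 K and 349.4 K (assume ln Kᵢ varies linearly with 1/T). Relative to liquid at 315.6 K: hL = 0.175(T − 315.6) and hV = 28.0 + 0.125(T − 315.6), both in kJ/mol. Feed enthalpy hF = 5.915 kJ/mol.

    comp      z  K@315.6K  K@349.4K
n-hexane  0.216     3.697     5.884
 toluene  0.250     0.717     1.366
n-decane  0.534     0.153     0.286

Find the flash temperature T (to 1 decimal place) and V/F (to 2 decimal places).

Adiabatic flash: solve Rachford–Rice at each trial T, then check hF = ψ·hV(T) + (1−ψ)·hL(T).
  T = 315.6 K: K = (3.697, 0.717, 0.153), RR gives ψ = 0.032, H_out = 0.896 kJ/mol
  T = 349.4 K: K = (5.884, 1.366, 0.286), RR gives ψ = 0.319, H_out = 14.321 kJ/mol
  T = 332.5 K: K = (4.719, 1.006, 0.213), RR gives ψ = 0.175, H_out = 7.717 kJ/mol
  T = 324.1 K: K = (4.193, 0.854, 0.181), RR gives ψ = 0.106, H_out = 4.402 kJ/mol
  T = 328.3 K: K = (4.452, 0.928, 0.196), RR gives ψ = 0.141, H_out = 6.071 kJ/mol
  T = 326.2 K: K = (4.322, 0.890, 0.189), RR gives ψ = 0.123, H_out = 5.240 kJ/mol
Linear interpolation between T = 326.2 (H_out = 5.240) and T = 328.3 (H_out = 6.071) on hF = 5.915 gives T ≈ 327.9 K, at which ψ = 0.14.

T = 327.9 K, V/F = 0.14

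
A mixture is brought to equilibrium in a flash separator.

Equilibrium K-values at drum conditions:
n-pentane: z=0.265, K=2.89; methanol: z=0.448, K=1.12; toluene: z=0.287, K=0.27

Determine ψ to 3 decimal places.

ψ = 0.466

Newton–Raphson from ψ = 0.5:
  ψ = 0.500: g = -0.0217, g' = -0.635 → ψ = 0.466
Converged at ψ = 0.466.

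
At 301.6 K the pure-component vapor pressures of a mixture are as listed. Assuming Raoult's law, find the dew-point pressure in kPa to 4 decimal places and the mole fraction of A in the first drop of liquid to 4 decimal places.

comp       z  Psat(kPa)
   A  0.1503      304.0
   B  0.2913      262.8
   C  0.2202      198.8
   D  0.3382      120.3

At the dew point ψ → 1, so Σzᵢ/Kᵢ = 1 with Kᵢ = Pᵢˢᵃᵗ/P ⇒ 1/P = Σzᵢ/Pᵢˢᵃᵗ.
1/P = 0.1503/304.0 + 0.2913/262.8 + 0.2202/198.8 + 0.3382/120.3 = 0.0055218 ⇒ P = 181.1002 kPa
xᵢ = zᵢP/Pᵢˢᵃᵗ ⇒ x_A = 0.1503·181.1002/304.0 = 0.0895

Pdew = 181.1002 kPa, x_A = 0.0895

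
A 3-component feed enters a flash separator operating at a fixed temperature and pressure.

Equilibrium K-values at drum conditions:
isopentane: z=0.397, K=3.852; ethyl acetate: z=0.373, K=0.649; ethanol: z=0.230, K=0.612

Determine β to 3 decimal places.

β = 0.875

Let β = V/F and solve Σ zᵢ(Kᵢ−1)/(1+β(Kᵢ−1)) = 0.
Feasibility: ΣzᵢKᵢ = 1.912, Σzᵢ/Kᵢ = 1.054 — both > 1, two phases present.
Newton–Raphson from β = 0.51:
  β = 0.510: g = 0.1906, g' = -0.658 → β = 0.800
  β = 0.800: g = 0.0338, g' = -0.462 → β = 0.873
  β = 0.873: g = 0.0008, g' = -0.440 → β = 0.875
Converged at β = 0.875.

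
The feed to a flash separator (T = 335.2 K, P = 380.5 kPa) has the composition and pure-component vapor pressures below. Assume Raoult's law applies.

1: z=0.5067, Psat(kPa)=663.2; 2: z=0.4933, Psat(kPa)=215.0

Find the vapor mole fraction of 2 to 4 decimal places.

y_2 = 0.3564

Raoult's law: Kᵢ = Pᵢˢᵃᵗ/P = Pᵢˢᵃᵗ/380.5.
  K_1 = 663.2/380.5 = 1.742970, K_2 = 215.0/380.5 = 0.565046
Newton iteration, ψ⁰ = 0.57:
  ψ = 0.5700: g = -0.02083, g' = -0.3030 → ψ = 0.5013
  ψ = 0.5013: g = -0.00008, g' = -0.3011 → ψ = 0.5010
Converged at ψ = 0.5010.
Compositions from xᵢ = zᵢ/(1+ψ(Kᵢ−1)), yᵢ = Kᵢxᵢ:
  1: x = 0.3693, y = 0.6436
  2: x = 0.6307, y = 0.3564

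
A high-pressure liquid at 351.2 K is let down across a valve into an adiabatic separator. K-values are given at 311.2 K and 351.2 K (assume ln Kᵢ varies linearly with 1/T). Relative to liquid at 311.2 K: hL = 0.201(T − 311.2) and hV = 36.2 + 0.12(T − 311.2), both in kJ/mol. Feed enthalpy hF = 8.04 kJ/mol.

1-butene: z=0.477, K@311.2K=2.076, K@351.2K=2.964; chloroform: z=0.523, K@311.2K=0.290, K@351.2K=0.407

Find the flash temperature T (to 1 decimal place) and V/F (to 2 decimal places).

Adiabatic flash: solve Rachford–Rice at each trial T, then check hF = ψ·hV(T) + (1−ψ)·hL(T).
  T = 311.2 K: K = (2.076, 0.290), RR gives ψ = 0.186, H_out = 6.725 kJ/mol
  T = 351.2 K: K = (2.964, 0.407), RR gives ψ = 0.538, H_out = 25.775 kJ/mol
  T = 331.2 K: K = (2.507, 0.347), RR gives ψ = 0.384, H_out = 17.285 kJ/mol
  T = 321.2 K: K = (2.288, 0.318), RR gives ψ = 0.294, H_out = 12.400 kJ/mol
  T = 316.2 K: K = (2.181, 0.304), RR gives ψ = 0.243, H_out = 9.687 kJ/mol
  T = 313.7 K: K = (2.128, 0.297), RR gives ψ = 0.215, H_out = 8.241 kJ/mol
  T = 312.4 K: K = (2.101, 0.293), RR gives ψ = 0.200, H_out = 7.462 kJ/mol
Linear interpolation between T = 312.4 (H_out = 7.462) and T = 313.7 (H_out = 8.241) on hF = 8.04 gives T ≈ 313.4 K, at which ψ = 0.21.

T = 313.4 K, V/F = 0.21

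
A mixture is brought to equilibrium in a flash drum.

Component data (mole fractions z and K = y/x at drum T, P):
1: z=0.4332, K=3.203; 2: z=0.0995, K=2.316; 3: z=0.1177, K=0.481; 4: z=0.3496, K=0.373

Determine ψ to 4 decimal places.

ψ = 0.6509

Let ψ = V/F and solve Σ zᵢ(Kᵢ−1)/(1+ψ(Kᵢ−1)) = 0.
Check two-phase: ΣzᵢKᵢ = 1.8050 > 1 and Σzᵢ/Kᵢ = 1.3602 > 1, so g(0) = 0.8050 > 0 and g(1) = -0.3602 < 0.
Newton–Raphson from ψ = 0.5:
  ψ = 0.5000: g = 0.13131, g' = -0.8882 → ψ = 0.6478
  ψ = 0.6478: g = 0.00270, g' = -0.8688 → ψ = 0.6509
Converged at ψ = 0.6509.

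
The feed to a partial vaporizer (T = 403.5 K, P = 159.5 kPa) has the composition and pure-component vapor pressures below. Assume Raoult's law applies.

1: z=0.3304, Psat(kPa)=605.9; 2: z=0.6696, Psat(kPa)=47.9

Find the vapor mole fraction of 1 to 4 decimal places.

y_1 = 0.7597

Raoult's law: Kᵢ = Pᵢˢᵃᵗ/P = Pᵢˢᵃᵗ/159.5.
  K_1 = 605.9/159.5 = 3.798746, K_2 = 47.9/159.5 = 0.300313
Rachford–Rice: g(V/F) = Σ zᵢ(Kᵢ−1)/(1+V/F(Kᵢ−1)) = 0.
g(0) = ΣzᵢKᵢ − 1 = 0.4562 and g(1) = 1 − Σzᵢ/Kᵢ = -1.3166, so a root lies in (0, 1).
Newton iteration, V/F⁰ = 0.5:
  V/F = 0.5000: g = -0.33522, g' = -1.2251 → V/F = 0.2264
  V/F = 0.2264: g = 0.00940, g' = -1.4327 → V/F = 0.2329
  V/F = 0.2329: g = 0.00005, g' = -1.4163 → V/F = 0.2330
Converged at V/F = 0.2330.
Compositions from xᵢ = zᵢ/(1+V/F(Kᵢ−1)), yᵢ = Kᵢxᵢ:
  1: x = 0.2000, y = 0.7597
  2: x = 0.8000, y = 0.2403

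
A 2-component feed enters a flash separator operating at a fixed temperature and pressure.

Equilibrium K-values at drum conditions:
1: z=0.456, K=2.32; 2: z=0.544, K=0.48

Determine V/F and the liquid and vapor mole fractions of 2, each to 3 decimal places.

V/F = 0.465, x_2 = 0.717, y_2 = 0.344

Material balance + equilibrium reduce to Σ zᵢ(Kᵢ−1)/(1+V/F(Kᵢ−1)) = 0.
Check two-phase: ΣzᵢKᵢ = 1.319 > 1 and Σzᵢ/Kᵢ = 1.330 > 1, so g(0) = 0.319 > 0 and g(1) = -0.330 < 0.
Binary case is linear: z₁(K₁−1)(1+V/F(K₂−1)) + z₂(K₂−1)(1+V/F(K₁−1)) = 0
⇒ V/F = [z₁(K₁−1)+z₂(K₂−1)] / [−(K₁−1)(K₂−1)] = 0.3190/0.6864 = 0.465
Compositions from xᵢ = zᵢ/(1+V/F(Kᵢ−1)), yᵢ = Kᵢxᵢ:
  1: x = 0.283, y = 0.656
  2: x = 0.717, y = 0.344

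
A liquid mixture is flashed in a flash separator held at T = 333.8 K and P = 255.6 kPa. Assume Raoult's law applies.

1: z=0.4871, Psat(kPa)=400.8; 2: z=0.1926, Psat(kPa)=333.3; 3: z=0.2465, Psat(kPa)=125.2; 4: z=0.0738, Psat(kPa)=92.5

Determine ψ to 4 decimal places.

Raoult's law: Kᵢ = Pᵢˢᵃᵗ/P = Pᵢˢᵃᵗ/255.6.
  K_1 = 400.8/255.6 = 1.568075, K_2 = 333.3/255.6 = 1.303991, K_3 = 125.2/255.6 = 0.489828, K_4 = 92.5/255.6 = 0.361894
Rachford–Rice: g(ψ) = Σ zᵢ(Kᵢ−1)/(1+ψ(Kᵢ−1)) = 0.
g(0) = ΣzᵢKᵢ − 1 = 0.1624 and g(1) = 1 − Σzᵢ/Kᵢ = -0.1655, so a root lies in (0, 1).
Newton–Raphson from ψ = 0.3:
  ψ = 0.3000: g = 0.08335, g' = -0.2651 → ψ = 0.6144
  ψ = 0.6144: g = -0.00618, g' = -0.3164 → ψ = 0.5949
  ψ = 0.5949: g = -0.00005, g' = -0.3109 → ψ = 0.5947
Converged at ψ = 0.5947.

ψ = 0.5947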